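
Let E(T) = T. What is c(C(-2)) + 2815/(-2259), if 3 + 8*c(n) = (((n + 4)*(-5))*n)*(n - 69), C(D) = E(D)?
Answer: -3237077/18072 ≈ -179.12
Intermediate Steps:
C(D) = D
c(n) = -3/8 + n*(-69 + n)*(-20 - 5*n)/8 (c(n) = -3/8 + ((((n + 4)*(-5))*n)*(n - 69))/8 = -3/8 + ((((4 + n)*(-5))*n)*(-69 + n))/8 = -3/8 + (((-20 - 5*n)*n)*(-69 + n))/8 = -3/8 + ((n*(-20 - 5*n))*(-69 + n))/8 = -3/8 + (n*(-69 + n)*(-20 - 5*n))/8 = -3/8 + n*(-69 + n)*(-20 - 5*n)/8)
c(C(-2)) + 2815/(-2259) = (-3/8 - 5/8*(-2)**3 + (325/8)*(-2)**2 + (345/2)*(-2)) + 2815/(-2259) = (-3/8 - 5/8*(-8) + (325/8)*4 - 345) + 2815*(-1/2259) = (-3/8 + 5 + 325/2 - 345) - 2815/2259 = -1423/8 - 2815/2259 = -3237077/18072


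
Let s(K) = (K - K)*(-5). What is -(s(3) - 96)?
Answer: 96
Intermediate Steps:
s(K) = 0 (s(K) = 0*(-5) = 0)
-(s(3) - 96) = -(0 - 96) = -1*(-96) = 96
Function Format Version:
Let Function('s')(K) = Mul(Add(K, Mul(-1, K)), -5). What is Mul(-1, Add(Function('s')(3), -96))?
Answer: 96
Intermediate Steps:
Function('s')(K) = 0 (Function('s')(K) = Mul(0, -5) = 0)
Mul(-1, Add(Function('s')(3), -96)) = Mul(-1, Add(0, -96)) = Mul(-1, -96) = 96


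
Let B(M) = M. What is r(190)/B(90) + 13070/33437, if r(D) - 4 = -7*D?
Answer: -7193527/501555 ≈ -14.342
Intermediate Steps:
r(D) = 4 - 7*D
r(190)/B(90) + 13070/33437 = (4 - 7*190)/90 + 13070/33437 = (4 - 1330)*(1/90) + 13070*(1/33437) = -1326*1/90 + 13070/33437 = -221/15 + 13070/33437 = -7193527/501555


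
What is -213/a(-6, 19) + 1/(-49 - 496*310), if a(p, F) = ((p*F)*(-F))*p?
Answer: 5995559/365945700 ≈ 0.016384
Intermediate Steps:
a(p, F) = -F²*p² (a(p, F) = ((F*p)*(-F))*p = (-p*F²)*p = -F²*p²)
-213/a(-6, 19) + 1/(-49 - 496*310) = -213/((-1*19²*(-6)²)) + 1/(-49 - 496*310) = -213/((-1*361*36)) + (1/310)/(-545) = -213/(-12996) - 1/545*1/310 = -213*(-1/12996) - 1/168950 = 71/4332 - 1/168950 = 5995559/365945700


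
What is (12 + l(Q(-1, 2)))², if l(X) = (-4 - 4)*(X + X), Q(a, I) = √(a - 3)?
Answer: -880 - 768*I ≈ -880.0 - 768.0*I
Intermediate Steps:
Q(a, I) = √(-3 + a)
l(X) = -16*X
(12 + l(Q(-1, 2)))² = (12 - 16*√(-3 - 1))² = (12 - 32*I)²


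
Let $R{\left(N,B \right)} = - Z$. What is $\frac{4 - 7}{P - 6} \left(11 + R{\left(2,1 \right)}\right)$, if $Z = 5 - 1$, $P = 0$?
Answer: $\frac{7}{2} \approx 3.5$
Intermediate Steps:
$Z = 4$ ($Z = 5 - 1 = 4$)
$R{\left(N,B \right)} = -4$ ($R{\left(N,B \right)} = \left(-1\right) 4 = -4$)
$\frac{4 - 7}{P - 6} \left(11 + R{\left(2,1 \right)}\right) = \frac{4 - 7}{0 - 6} \left(11 - 4\right) = - \frac{3}{-6} \cdot 7 = \left(-3\right) \left(- \frac{1}{6}\right) 7 = \frac{1}{2} \cdot 7 = \frac{7}{2}$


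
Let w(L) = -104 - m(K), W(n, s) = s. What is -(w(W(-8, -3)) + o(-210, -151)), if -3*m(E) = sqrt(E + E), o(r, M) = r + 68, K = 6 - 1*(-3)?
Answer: 246 - sqrt(2) ≈ 244.59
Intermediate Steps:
K = 9 (K = 6 + 3 = 9)
o(r, M) = 68 + r
m(E) = -sqrt(2)*sqrt(E)/3 (m(E) = -sqrt(E + E)/3 = -sqrt(2)*sqrt(E)/3)
w(L) = -104 + sqrt(2) (w(L) = -104 - (-1)*sqrt(2)*sqrt(9)/3 = -104 - (-1)*sqrt(2)*3/3 = -104 - (-1)*sqrt(2) = -104 + sqrt(2))
-(w(W(-8, -3)) + o(-210, -151)) = -((-104 + sqrt(2)) + (68 - 210)) = -((-104 + sqrt(2)) - 142) = -(-246 + sqrt(2)) = 246 - sqrt(2)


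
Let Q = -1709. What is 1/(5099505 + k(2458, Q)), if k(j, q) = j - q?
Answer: 1/5103672 ≈ 1.9594e-7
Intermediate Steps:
1/(5099505 + k(2458, Q)) = 1/(5099505 + (2458 - 1*(-1709))) = 1/(5099505 + (2458 + 1709)) = 1/(5099505 + 4167) = 1/5103672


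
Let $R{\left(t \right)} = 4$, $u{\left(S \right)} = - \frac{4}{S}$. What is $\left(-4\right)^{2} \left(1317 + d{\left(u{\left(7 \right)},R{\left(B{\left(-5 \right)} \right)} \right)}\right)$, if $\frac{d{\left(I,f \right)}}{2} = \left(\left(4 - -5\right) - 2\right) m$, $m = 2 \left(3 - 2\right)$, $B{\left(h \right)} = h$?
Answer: $21520$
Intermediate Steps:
$m = 2$ ($m = 2 \cdot 1 = 2$)
$d{\left(I,f \right)} = 28$ ($d{\left(I,f \right)} = 2 \left(\left(4 - -5\right) - 2\right) 2 = 2 \left(\left(4 + 5\right) - 2\right) 2 = 2 \left(9 - 2\right) 2 = 2 \cdot 7 \cdot 2 = 2 \cdot 14 = 28$)
$\left(-4\right)^{2} \left(1317 + d{\left(u{\left(7 \right)},R{\left(B{\left(-5 \right)} \right)} \right)}\right) = \left(-4\right)^{2} \left(1317 + 28\right) = 16 \cdot 1345 = 21520$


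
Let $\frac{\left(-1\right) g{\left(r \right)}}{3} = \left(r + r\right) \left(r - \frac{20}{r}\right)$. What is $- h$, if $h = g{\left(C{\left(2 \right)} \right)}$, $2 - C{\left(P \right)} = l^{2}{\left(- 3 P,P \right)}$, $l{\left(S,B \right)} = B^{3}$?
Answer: $22944$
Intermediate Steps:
$C{\left(P \right)} = 2 - P^{6}$ ($C{\left(P \right)} = 2 - \left(P^{3}\right)^{2} = 2 - P^{6}$)
$g{\left(r \right)} = - 6 r \left(r - \frac{20}{r}\right)$ ($g{\left(r \right)} = - 3 \left(r + r\right) \left(r - \frac{20}{r}\right) = - 3 \cdot 2 r \left(r - \frac{20}{r}\right) = - 6 r \left(r - \frac{20}{r}\right)$)
$h = -22944$ ($h = 120 - 6 \left(2 - 2^{6}\right)^{2} = 120 - 6 \left(2 - 64\right)^{2} = 120 - 6 \left(-62\right)^{2} = 120 - 23064 = -22944$)
$- h = \left(-1\right) \left(-22944\right) = 22944$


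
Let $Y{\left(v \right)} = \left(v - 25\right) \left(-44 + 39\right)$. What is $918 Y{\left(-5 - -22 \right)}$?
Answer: $36720$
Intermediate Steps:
$Y{\left(v \right)} = 125 - 5 v$ ($Y{\left(v \right)} = \left(-25 + v\right) \left(-5\right) = 125 - 5 v$)
$918 Y{\left(-5 - -22 \right)} = 918 \left(125 - 5 \left(-5 - -22\right)\right) = 918 \left(125 - 5 \left(-5 + 22\right)\right) = 918 \left(125 - 85\right) = 918 \cdot 40 = 36720$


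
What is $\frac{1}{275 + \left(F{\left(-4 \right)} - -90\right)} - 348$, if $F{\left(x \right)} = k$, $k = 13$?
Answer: $- \frac{131543}{378} \approx -348.0$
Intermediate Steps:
$F{\left(x \right)} = 13$
$\frac{1}{275 + \left(F{\left(-4 \right)} - -90\right)} - 348 = \frac{1}{275 + \left(13 - -90\right)} - 348 = \frac{1}{275 + \left(13 + 90\right)} - 348 = \frac{1}{275 + 103} - 348 = \frac{1}{378} - 348 = - \frac{131543}{378}$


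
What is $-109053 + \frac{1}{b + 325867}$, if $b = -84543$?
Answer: $- \frac{26317106171}{241324} \approx -1.0905 \cdot 10^{5}$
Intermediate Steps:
$-109053 + \frac{1}{b + 325867} = -109053 + \frac{1}{-84543 + 325867} = -109053 + \frac{1}{241324} = - \frac{26317106171}{241324}$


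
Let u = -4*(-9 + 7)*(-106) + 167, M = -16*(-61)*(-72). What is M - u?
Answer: -69591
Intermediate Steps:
M = -70272 (M = 976*(-72) = -70272)
u = -681 (u = -4*(-2)*(-106) + 167 = 8*(-106) + 167 = -848 + 167 = -681)
M - u = -70272 - 1*(-681) = -70272 + 681 = -69591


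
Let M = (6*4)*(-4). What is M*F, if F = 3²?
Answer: -864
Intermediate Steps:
F = 9
M = -96 (M = 24*(-4) = -96)
M*F = -96*9 = -864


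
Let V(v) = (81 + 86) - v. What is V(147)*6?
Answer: 120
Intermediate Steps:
V(v) = 167 - v
V(147)*6 = (167 - 1*147)*6 = (167 - 147)*6 = 20*6 = 120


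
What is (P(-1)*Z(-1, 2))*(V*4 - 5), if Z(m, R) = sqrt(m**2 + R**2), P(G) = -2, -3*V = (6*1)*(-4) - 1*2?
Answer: -178*sqrt(5)/3 ≈ -132.67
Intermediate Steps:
V = 26/3 (V = -((6*1)*(-4) - 1*2)/3 = -(6*(-4) - 2)/3 = -(-24 - 2)/3 = -1/3*(-26) = 26/3 ≈ 8.6667)
Z(m, R) = sqrt(R**2 + m**2)
(P(-1)*Z(-1, 2))*(V*4 - 5) = (-2*sqrt(2**2 + (-1)**2))*((26/3)*4 - 5) = (-2*sqrt(4 + 1))*(104/3 - 5) = -2*sqrt(5)*(89/3) = -178*sqrt(5)/3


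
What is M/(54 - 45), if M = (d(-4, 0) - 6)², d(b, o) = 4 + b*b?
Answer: 196/9 ≈ 21.778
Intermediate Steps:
d(b, o) = 4 + b²
M = 196 (M = ((4 + (-4)²) - 6)² = ((4 + 16) - 6)² = (20 - 6)² = 14² = 196)
M/(54 - 45) = 196/(54 - 45) = 196/9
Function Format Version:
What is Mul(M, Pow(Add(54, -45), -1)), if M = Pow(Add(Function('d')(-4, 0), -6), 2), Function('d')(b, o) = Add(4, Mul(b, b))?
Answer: Rational(196, 9) ≈ 21.778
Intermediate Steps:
Function('d')(b, o) = Add(4, Pow(b, 2))
M = 196 (M = Pow(Add(Add(4, Pow(-4, 2)), -6), 2) = Pow(Add(Add(4, 16), -6), 2) = Pow(Add(20, -6), 2) = Pow(14, 2) = 196)
Mul(M, Pow(Add(54, -45), -1)) = Mul(196, Pow(Add(54, -45), -1)) = Mul(196, Pow(9, -1)) = Mul(196, Rational(1, 9)) = Rational(196, 9)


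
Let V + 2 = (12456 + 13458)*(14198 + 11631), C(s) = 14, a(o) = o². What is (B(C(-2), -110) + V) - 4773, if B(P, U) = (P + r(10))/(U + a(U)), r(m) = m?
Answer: 4012620946357/5995 ≈ 6.6933e+8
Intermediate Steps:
V = 669332704 (V = -2 + (12456 + 13458)*(14198 + 11631) = -2 + 25914*25829 = -2 + 669332706 = 669332704)
B(P, U) = (10 + P)/(U + U²) (B(P, U) = (P + 10)/(U + U²) = (10 + P)/(U + U²))
(B(C(-2), -110) + V) - 4773 = ((10 + 14)/((-110)*(1 - 110)) + 669332704) - 4773 = (-1/110*24/(-109) + 669332704) - 4773 = (-1/110*(-1/109)*24 + 669332704) - 4773 = (12/5995 + 669332704) - 4773 = 4012649560492/5995 - 4773 = 4012620946357/5995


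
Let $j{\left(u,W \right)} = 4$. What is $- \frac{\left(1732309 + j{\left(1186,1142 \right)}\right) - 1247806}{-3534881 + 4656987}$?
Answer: $- \frac{484507}{1122106} \approx -0.43178$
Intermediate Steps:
$- \frac{\left(1732309 + j{\left(1186,1142 \right)}\right) - 1247806}{-3534881 + 4656987} = - \frac{\left(1732309 + 4\right) - 1247806}{-3534881 + 4656987} = - \frac{1732313 - 1247806}{1122106} = - \frac{484507}{1122106}$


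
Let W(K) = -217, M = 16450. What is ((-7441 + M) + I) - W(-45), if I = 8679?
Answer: 17905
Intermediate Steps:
((-7441 + M) + I) - W(-45) = ((-7441 + 16450) + 8679) - 1*(-217) = (9009 + 8679) + 217 = 17688 + 217 = 17905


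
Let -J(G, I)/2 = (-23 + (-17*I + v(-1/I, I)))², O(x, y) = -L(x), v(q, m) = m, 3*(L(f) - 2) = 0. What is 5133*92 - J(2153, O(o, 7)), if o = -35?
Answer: 472398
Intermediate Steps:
L(f) = 2 (L(f) = 2 + (⅓)*0 = 2 + 0 = 2)
O(x, y) = -2 (O(x, y) = -1*2 = -2)
J(G, I) = -2*(-23 - 16*I)² (J(G, I) = -2*(-23 + (-17*I + I))² = -2*(-23 - 16*I)²)
5133*92 - J(2153, O(o, 7)) = 5133*92 - (-2)*(23 + 16*(-2))² = 472236 - (-2)*(23 - 32)² = 472236 - (-2)*(-9)² = 472236 - (-2)*81 = 472236 - 1*(-162) = 472236 + 162 = 472398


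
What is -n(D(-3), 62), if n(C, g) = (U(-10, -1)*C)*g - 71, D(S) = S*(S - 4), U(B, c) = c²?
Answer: -1231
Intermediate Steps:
D(S) = S*(-4 + S)
n(C, g) = -71 + C*g (n(C, g) = ((-1)²*C)*g - 71 = (1*C)*g - 71 = C*g - 71 = -71 + C*g)
-n(D(-3), 62) = -(-71 - 3*(-4 - 3)*62) = -(-71 - 3*(-7)*62) = -(-71 + 21*62) = -(-71 + 1302) = -1*1231 = -1231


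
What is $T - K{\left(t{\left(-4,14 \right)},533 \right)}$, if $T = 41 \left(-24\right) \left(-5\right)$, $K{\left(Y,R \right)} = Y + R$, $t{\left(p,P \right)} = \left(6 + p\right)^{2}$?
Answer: $4383$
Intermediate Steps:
$K{\left(Y,R \right)} = R + Y$
$T = 4920$ ($T = \left(-984\right) \left(-5\right) = 4920$)
$T - K{\left(t{\left(-4,14 \right)},533 \right)} = 4920 - \left(533 + \left(6 - 4\right)^{2}\right) = 4920 - \left(533 + 2^{2}\right) = 4920 - \left(533 + 4\right) = 4920 - 537 = 4383$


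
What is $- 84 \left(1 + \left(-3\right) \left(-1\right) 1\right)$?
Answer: $-336$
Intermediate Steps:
$- 84 \left(1 + \left(-3\right) \left(-1\right) 1\right) = - 84 \left(1 + 3 \cdot 1\right) = - 84 \left(1 + 3\right) = \left(-84\right) 4 = -336$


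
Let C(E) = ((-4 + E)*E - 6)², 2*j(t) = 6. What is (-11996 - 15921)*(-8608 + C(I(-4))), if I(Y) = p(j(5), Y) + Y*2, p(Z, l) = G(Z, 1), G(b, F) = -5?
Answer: -1050153789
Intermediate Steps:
j(t) = 3 (j(t) = (½)*6 = 3)
p(Z, l) = -5
I(Y) = -5 + 2*Y (I(Y) = -5 + Y*2 = -5 + 2*Y)
C(E) = (-6 + E*(-4 + E))² (C(E) = (E*(-4 + E) - 6)² = (-6 + E*(-4 + E))²)
(-11996 - 15921)*(-8608 + C(I(-4))) = (-11996 - 15921)*(-8608 + (6 - (-5 + 2*(-4))² + 4*(-5 + 2*(-4)))²) = -27917*(-8608 + (6 - (-5 - 8)² + 4*(-5 - 8))²) = -27917*(-8608 + (6 - 1*(-13)² + 4*(-13))²) = -27917*(-8608 + (6 - 1*169 - 52)²) = -27917*(-8608 + (6 - 169 - 52)²) = -27917*(-8608 + (-215)²) = -27917*(-8608 + 46225) = -27917*37617 = -1050153789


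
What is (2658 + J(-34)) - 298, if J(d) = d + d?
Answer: 2292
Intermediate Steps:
J(d) = 2*d
(2658 + J(-34)) - 298 = (2658 + 2*(-34)) - 298 = (2658 - 68) - 298 = 2590 - 298 = 2292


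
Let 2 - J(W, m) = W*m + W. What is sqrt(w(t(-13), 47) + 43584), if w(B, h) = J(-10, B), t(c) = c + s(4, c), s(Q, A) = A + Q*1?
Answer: 4*sqrt(2711) ≈ 208.27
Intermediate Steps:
s(Q, A) = A + Q
t(c) = 4 + 2*c (t(c) = c + (c + 4) = c + (4 + c) = 4 + 2*c)
J(W, m) = 2 - W - W*m (J(W, m) = 2 - (W*m + W) = 2 - (W + W*m) = 2 + (-W - W*m) = 2 - W - W*m)
w(B, h) = 12 + 10*B (w(B, h) = 2 - 1*(-10) - 1*(-10)*B = 2 + 10 + 10*B = 12 + 10*B)
sqrt(w(t(-13), 47) + 43584) = sqrt((12 + 10*(4 + 2*(-13))) + 43584) = sqrt((12 + 10*(4 - 26)) + 43584) = sqrt((12 + 10*(-22)) + 43584) = sqrt((12 - 220) + 43584) = sqrt(-208 + 43584) = sqrt(43376) = 4*sqrt(2711)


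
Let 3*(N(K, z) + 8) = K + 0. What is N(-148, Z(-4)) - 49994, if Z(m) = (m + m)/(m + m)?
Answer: -150154/3 ≈ -50051.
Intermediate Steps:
Z(m) = 1 (Z(m) = (2*m)/((2*m)) = (2*m)*(1/(2*m)) = 1)
N(K, z) = -8 + K/3 (N(K, z) = -8 + (K + 0)/3 = -8 + K/3)
N(-148, Z(-4)) - 49994 = (-8 + (⅓)*(-148)) - 49994 = (-8 - 148/3) - 49994 = -172/3 - 49994 = -150154/3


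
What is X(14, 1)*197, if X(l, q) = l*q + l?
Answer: 5516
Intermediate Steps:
X(l, q) = l + l*q
X(14, 1)*197 = (14*(1 + 1))*197 = (14*2)*197 = 28*197 = 5516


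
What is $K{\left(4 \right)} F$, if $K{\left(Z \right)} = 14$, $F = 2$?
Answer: $28$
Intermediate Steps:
$K{\left(4 \right)} F = 14 \cdot 2 = 28$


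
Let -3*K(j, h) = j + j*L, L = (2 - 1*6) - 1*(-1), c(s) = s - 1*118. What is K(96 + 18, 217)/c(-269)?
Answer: -76/387 ≈ -0.19638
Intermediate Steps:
c(s) = -118 + s (c(s) = s - 118 = -118 + s)
L = -3 (L = (2 - 6) + 1 = -4 + 1 = -3)
K(j, h) = 2*j/3 (K(j, h) = -(j + j*(-3))/3 = -(j - 3*j)/3 = -(-2)*j/3 = 2*j/3)
K(96 + 18, 217)/c(-269) = (2*(96 + 18)/3)/(-118 - 269) = ((2/3)*114)/(-387) = 76*(-1/387) = -76/387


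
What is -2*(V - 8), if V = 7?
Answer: 2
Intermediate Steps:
-2*(V - 8) = -2*(7 - 8) = -2*(-1) = 2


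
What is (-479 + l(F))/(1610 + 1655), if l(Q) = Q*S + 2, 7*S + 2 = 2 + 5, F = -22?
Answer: -3449/22855 ≈ -0.15091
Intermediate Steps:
S = 5/7 (S = -2/7 + (2 + 5)/7 = -2/7 + (1/7)*7 = -2/7 + 1 = 5/7 ≈ 0.71429)
l(Q) = 2 + 5*Q/7 (l(Q) = Q*(5/7) + 2 = 5*Q/7 + 2 = 2 + 5*Q/7)
(-479 + l(F))/(1610 + 1655) = (-479 + (2 + (5/7)*(-22)))/(1610 + 1655) = (-479 + (2 - 110/7))/3265 = (-479 - 96/7)*(1/3265) = -3449/7*1/3265 = -3449/22855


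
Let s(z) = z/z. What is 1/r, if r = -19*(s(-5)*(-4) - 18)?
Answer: 1/418 ≈ 0.0023923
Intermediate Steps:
s(z) = 1
r = 418 (r = -19*(1*(-4) - 18) = -19*(-4 - 18) = -19*(-22) = 418)
1/r = 1/418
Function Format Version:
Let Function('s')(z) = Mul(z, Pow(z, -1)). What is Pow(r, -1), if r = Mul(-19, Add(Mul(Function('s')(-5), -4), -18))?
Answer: Rational(1, 418) ≈ 0.0023923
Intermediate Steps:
Function('s')(z) = 1
r = 418 (r = Mul(-19, Add(Mul(1, -4), -18)) = Mul(-19, Add(-4, -18)) = Mul(-19, -22) = 418)
Pow(r, -1) = Pow(418, -1) = Rational(1, 418)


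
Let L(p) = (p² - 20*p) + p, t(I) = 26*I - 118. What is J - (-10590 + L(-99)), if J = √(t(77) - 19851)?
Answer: -1092 + I*√17967 ≈ -1092.0 + 134.04*I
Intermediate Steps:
t(I) = -118 + 26*I
J = I*√17967 (J = √((-118 + 26*77) - 19851) = √((-118 + 2002) - 19851) = √(1884 - 19851) = √(-17967) = I*√17967 ≈ 134.04*I)
L(p) = p² - 19*p
J - (-10590 + L(-99)) = I*√17967 - (-10590 - 99*(-19 - 99)) = I*√17967 - (-10590 - 99*(-118)) = I*√17967 - (-10590 + 11682) = I*√17967 - 1*1092 = I*√17967 - 1092 = -1092 + I*√17967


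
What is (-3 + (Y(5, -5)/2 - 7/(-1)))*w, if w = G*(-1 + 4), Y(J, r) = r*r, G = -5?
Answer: -495/2 ≈ -247.50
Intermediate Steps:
Y(J, r) = r²
w = -15 (w = -5*(-1 + 4) = -5*3 = -15)
(-3 + (Y(5, -5)/2 - 7/(-1)))*w = (-3 + ((-5)²/2 - 7/(-1)))*(-15) = (-3 + (25*(½) - 7*(-1)))*(-15) = (-3 + (25/2 + 7))*(-15) = (-3 + 39/2)*(-15) = (33/2)*(-15) = -495/2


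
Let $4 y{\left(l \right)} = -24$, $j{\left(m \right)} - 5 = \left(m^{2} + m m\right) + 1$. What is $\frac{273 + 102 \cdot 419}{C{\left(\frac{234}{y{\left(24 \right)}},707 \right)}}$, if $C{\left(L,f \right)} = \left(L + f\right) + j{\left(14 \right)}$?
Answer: $\frac{43011}{1066} \approx 40.348$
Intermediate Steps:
$j{\left(m \right)} = 6 + 2 m^{2}$ ($j{\left(m \right)} = 5 + \left(\left(m^{2} + m m\right) + 1\right) = 5 + \left(\left(m^{2} + m^{2}\right) + 1\right) = 5 + \left(2 m^{2} + 1\right) = 5 + \left(1 + 2 m^{2}\right) = 6 + 2 m^{2}$)
$y{\left(l \right)} = -6$ ($y{\left(l \right)} = \frac{1}{4} \left(-24\right) = -6$)
$C{\left(L,f \right)} = 398 + L + f$ ($C{\left(L,f \right)} = \left(L + f\right) + \left(6 + 2 \cdot 14^{2}\right) = \left(L + f\right) + \left(6 + 2 \cdot 196\right) = \left(L + f\right) + \left(6 + 392\right) = \left(L + f\right) + 398 = 398 + L + f$)
$\frac{273 + 102 \cdot 419}{C{\left(\frac{234}{y{\left(24 \right)}},707 \right)}} = \frac{273 + 102 \cdot 419}{398 + \frac{234}{-6} + 707} = \frac{273 + 42738}{398 + 234 \left(- \frac{1}{6}\right) + 707} = \frac{43011}{398 - 39 + 707} = \frac{43011}{1066}$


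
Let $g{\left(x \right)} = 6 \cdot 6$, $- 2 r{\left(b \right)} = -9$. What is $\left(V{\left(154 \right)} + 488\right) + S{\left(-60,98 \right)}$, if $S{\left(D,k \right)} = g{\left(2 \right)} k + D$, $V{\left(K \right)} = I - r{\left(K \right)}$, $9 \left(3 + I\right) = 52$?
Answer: $\frac{71177}{18} \approx 3954.3$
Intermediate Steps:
$r{\left(b \right)} = \frac{9}{2}$ ($r{\left(b \right)} = \left(- \frac{1}{2}\right) \left(-9\right) = \frac{9}{2}$)
$I = \frac{25}{9}$ ($I = -3 + \frac{1}{9} \cdot 52 = -3 + \frac{52}{9} = \frac{25}{9} \approx 2.7778$)
$g{\left(x \right)} = 36$
$V{\left(K \right)} = - \frac{31}{18}$ ($V{\left(K \right)} = \frac{25}{9} - \frac{9}{2} = - \frac{31}{18}$)
$S{\left(D,k \right)} = D + 36 k$ ($S{\left(D,k \right)} = 36 k + D = D + 36 k$)
$\left(V{\left(154 \right)} + 488\right) + S{\left(-60,98 \right)} = \left(- \frac{31}{18} + 488\right) + \left(-60 + 36 \cdot 98\right) = \frac{8753}{18} + \left(-60 + 3528\right) = \frac{8753}{18} + 3468 = \frac{71177}{18}$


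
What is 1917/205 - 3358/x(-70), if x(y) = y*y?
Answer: 870491/100450 ≈ 8.6659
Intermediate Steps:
x(y) = y²
1917/205 - 3358/x(-70) = 1917/205 - 3358/((-70)²) = 1917*(1/205) - 3358/4900 = 1917/205 - 3358*1/4900 = 1917/205 - 1679/2450 = 870491/100450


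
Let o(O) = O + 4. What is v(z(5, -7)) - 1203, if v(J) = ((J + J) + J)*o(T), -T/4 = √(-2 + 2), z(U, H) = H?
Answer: -1287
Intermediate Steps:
T = 0 (T = -4*√(-2 + 2) = -4*√0 = -4*0 = 0)
o(O) = 4 + O
v(J) = 12*J (v(J) = ((J + J) + J)*(4 + 0) = (2*J + J)*4 = (3*J)*4 = 12*J)
v(z(5, -7)) - 1203 = 12*(-7) - 1203 = -84 - 1203 = -1287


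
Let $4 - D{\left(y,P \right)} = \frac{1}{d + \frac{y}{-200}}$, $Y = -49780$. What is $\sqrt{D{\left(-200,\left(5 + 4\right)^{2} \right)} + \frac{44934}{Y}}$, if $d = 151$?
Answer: $\frac{\sqrt{7659076130}}{49780} \approx 1.7581$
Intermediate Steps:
$D{\left(y,P \right)} = 4 - \frac{1}{151 - \frac{y}{200}}$ ($D{\left(y,P \right)} = 4 - \frac{1}{151 + \frac{y}{-200}} = 4 - \frac{1}{151 + y \left(- \frac{1}{200}\right)} = 4 - \frac{1}{151 - \frac{y}{200}}$)
$\sqrt{D{\left(-200,\left(5 + 4\right)^{2} \right)} + \frac{44934}{Y}} = \sqrt{\frac{4 \left(-30150 - 200\right)}{-30200 - 200} + \frac{44934}{-49780}} = \sqrt{4 \frac{1}{-30400} \left(-30350\right) + 44934 \left(- \frac{1}{49780}\right)} = \sqrt{4 \left(- \frac{1}{30400}\right) \left(-30350\right) - \frac{22467}{24890}} = \sqrt{\frac{607}{152} - \frac{22467}{24890}} = \sqrt{\frac{307717}{99560}} = \frac{\sqrt{7659076130}}{49780}$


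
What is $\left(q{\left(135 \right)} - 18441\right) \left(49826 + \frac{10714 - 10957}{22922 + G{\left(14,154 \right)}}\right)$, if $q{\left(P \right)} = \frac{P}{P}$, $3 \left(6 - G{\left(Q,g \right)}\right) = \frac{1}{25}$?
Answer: $- \frac{1579952505363560}{1719599} \approx -9.1879 \cdot 10^{8}$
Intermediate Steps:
$G{\left(Q,g \right)} = \frac{449}{75}$ ($G{\left(Q,g \right)} = 6 - \frac{1}{3 \cdot 25} = 6 - \frac{1}{75} = \frac{449}{75}$)
$q{\left(P \right)} = 1$
$\left(q{\left(135 \right)} - 18441\right) \left(49826 + \frac{10714 - 10957}{22922 + G{\left(14,154 \right)}}\right) = \left(1 - 18441\right) \left(49826 + \frac{10714 - 10957}{22922 + \frac{449}{75}}\right) = \left(1 - 18441\right) \left(49826 - \frac{243}{\frac{1719599}{75}}\right) = - 18440 \left(49826 - \frac{18225}{1719599}\right) = \left(-18440\right) \frac{85680721549}{1719599} = - \frac{1579952505363560}{1719599}$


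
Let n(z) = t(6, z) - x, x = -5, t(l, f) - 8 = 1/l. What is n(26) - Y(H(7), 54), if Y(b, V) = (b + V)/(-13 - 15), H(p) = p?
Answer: 1289/84 ≈ 15.345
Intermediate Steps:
t(l, f) = 8 + 1/l
Y(b, V) = -V/28 - b/28 (Y(b, V) = (V + b)/(-28) = (V + b)*(-1/28) = -V/28 - b/28)
n(z) = 79/6 (n(z) = (8 + 1/6) - 1*(-5) = (8 + ⅙) + 5 = 49/6 + 5 = 79/6)
n(26) - Y(H(7), 54) = 79/6 - (-1/28*54 - 1/28*7) = 79/6 - (-27/14 - ¼) = 79/6 - 1*(-61/28) = 79/6 + 61/28 = 1289/84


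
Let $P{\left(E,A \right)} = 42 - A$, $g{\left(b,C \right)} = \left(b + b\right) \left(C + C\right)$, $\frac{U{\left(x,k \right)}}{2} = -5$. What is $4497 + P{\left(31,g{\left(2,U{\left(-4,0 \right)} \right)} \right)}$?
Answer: $4619$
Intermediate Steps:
$U{\left(x,k \right)} = -10$ ($U{\left(x,k \right)} = 2 \left(-5\right) = -10$)
$g{\left(b,C \right)} = 4 C b$ ($g{\left(b,C \right)} = 2 b 2 C = 4 C b$)
$4497 + P{\left(31,g{\left(2,U{\left(-4,0 \right)} \right)} \right)} = 4497 - \left(-42 + 4 \left(-10\right) 2\right) = 4497 + \left(42 - -80\right) = 4497 + \left(42 + 80\right) = 4497 + 122 = 4619$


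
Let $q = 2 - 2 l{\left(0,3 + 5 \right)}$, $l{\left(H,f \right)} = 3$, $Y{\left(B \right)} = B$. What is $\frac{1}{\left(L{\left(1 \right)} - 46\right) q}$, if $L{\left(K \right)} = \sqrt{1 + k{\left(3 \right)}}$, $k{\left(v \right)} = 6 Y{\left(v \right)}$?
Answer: $\frac{23}{4194} + \frac{\sqrt{19}}{8388} \approx 0.0060037$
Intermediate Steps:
$k{\left(v \right)} = 6 v$
$L{\left(K \right)} = \sqrt{19}$ ($L{\left(K \right)} = \sqrt{1 + 6 \cdot 3} = \sqrt{1 + 18} = \sqrt{19}$)
$q = -4$ ($q = 2 - 6 = -4$)
$\frac{1}{\left(L{\left(1 \right)} - 46\right) q} = \frac{1}{\left(\sqrt{19} - 46\right) \left(-4\right)} = \frac{1}{\left(-46 + \sqrt{19}\right) \left(-4\right)} = \frac{1}{184 - 4 \sqrt{19}}$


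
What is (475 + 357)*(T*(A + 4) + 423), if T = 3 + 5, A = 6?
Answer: 418496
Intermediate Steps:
T = 8
(475 + 357)*(T*(A + 4) + 423) = (475 + 357)*(8*(6 + 4) + 423) = 832*(8*10 + 423) = 832*(80 + 423) = 832*503 = 418496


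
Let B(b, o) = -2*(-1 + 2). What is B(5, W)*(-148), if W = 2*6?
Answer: 296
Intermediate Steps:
W = 12
B(b, o) = -2 (B(b, o) = -2*1 = -2)
B(5, W)*(-148) = -2*(-148) = 296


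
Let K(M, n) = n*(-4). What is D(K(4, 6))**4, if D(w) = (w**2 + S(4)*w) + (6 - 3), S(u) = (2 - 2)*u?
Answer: 112386528081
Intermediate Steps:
K(M, n) = -4*n
S(u) = 0 (S(u) = 0*u = 0)
D(w) = 3 + w**2 (D(w) = (w**2 + 0*w) + (6 - 3) = (w**2 + 0) + 3 = w**2 + 3 = 3 + w**2)
D(K(4, 6))**4 = (3 + (-4*6)**2)**4 = (3 + (-24)**2)**4 = (3 + 576)**4 = 579**4 = 112386528081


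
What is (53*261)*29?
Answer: 401157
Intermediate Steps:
(53*261)*29 = 13833*29 = 401157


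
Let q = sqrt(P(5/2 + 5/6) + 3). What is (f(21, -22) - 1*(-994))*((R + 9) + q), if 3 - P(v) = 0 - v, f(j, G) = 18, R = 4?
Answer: 13156 + 2024*sqrt(21)/3 ≈ 16248.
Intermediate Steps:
P(v) = 3 + v (P(v) = 3 - (0 - v) = 3 - (-1)*v = 3 + v)
q = 2*sqrt(21)/3 (q = sqrt((3 + (5/2 + 5/6)) + 3) = sqrt((3 + 10/3) + 3) = sqrt(19/3 + 3) = sqrt(28/3) = 2*sqrt(21)/3 ≈ 3.0550)
(f(21, -22) - 1*(-994))*((R + 9) + q) = (18 - 1*(-994))*((4 + 9) + 2*sqrt(21)/3) = (18 + 994)*(13 + 2*sqrt(21)/3) = 1012*(13 + 2*sqrt(21)/3) = 13156 + 2024*sqrt(21)/3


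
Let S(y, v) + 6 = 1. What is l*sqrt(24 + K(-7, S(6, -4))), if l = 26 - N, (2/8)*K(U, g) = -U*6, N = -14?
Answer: 320*sqrt(3) ≈ 554.26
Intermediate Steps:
S(y, v) = -5 (S(y, v) = -6 + 1 = -5)
K(U, g) = -24*U (K(U, g) = 4*(-U*6) = 4*(-6*U) = -24*U)
l = 40 (l = 26 - 1*(-14) = 26 + 14 = 40)
l*sqrt(24 + K(-7, S(6, -4))) = 40*sqrt(24 - 24*(-7)) = 40*sqrt(24 + 168) = 40*sqrt(192) = 40*(8*sqrt(3)) = 320*sqrt(3)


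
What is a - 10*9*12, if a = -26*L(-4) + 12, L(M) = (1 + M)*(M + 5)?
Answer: -990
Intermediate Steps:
L(M) = (1 + M)*(5 + M)
a = 90 (a = -26*(5 + (-4)² + 6*(-4)) + 12 = -26*(5 + 16 - 24) + 12 = -26*(-3) + 12 = 78 + 12 = 90)
a - 10*9*12 = 90 - 10*9*12 = 90 - 90*12 = 90 - 1080 = -990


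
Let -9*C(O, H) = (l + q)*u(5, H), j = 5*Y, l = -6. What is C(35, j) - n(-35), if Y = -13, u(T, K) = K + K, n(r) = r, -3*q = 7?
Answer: -2305/27 ≈ -85.370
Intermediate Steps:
q = -7/3 (q = -⅓*7 = -7/3 ≈ -2.3333)
u(T, K) = 2*K
j = -65 (j = 5*(-13) = -65)
C(O, H) = 50*H/27 (C(O, H) = -(-6 - 7/3)*2*H/9 = -(-25)*2*H/27 = -(-50)*H/27 = 50*H/27)
C(35, j) - n(-35) = (50/27)*(-65) - 1*(-35) = -3250/27 + 35 = -2305/27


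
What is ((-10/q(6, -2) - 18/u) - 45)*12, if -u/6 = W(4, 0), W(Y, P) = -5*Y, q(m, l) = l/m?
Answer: -909/5 ≈ -181.80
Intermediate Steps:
u = 120 (u = -(-30)*4 = -6*(-20) = 120)
((-10/q(6, -2) - 18/u) - 45)*12 = ((-10/((-2/6)) - 18/120) - 45)*12 = ((-10/((-2*1/6)) - 18*1/120) - 45)*12 = ((-10/(-1/3) - 3/20) - 45)*12 = ((-10*(-3) - 3/20) - 45)*12 = ((30 - 3/20) - 45)*12 = (597/20 - 45)*12 = -303/20*12 = -909/5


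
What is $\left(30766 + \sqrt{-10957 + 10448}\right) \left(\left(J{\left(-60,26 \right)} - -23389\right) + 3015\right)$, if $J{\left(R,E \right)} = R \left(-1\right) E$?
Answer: $860340424 + 27964 i \sqrt{509} \approx 8.6034 \cdot 10^{8} + 6.309 \cdot 10^{5} i$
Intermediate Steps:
$J{\left(R,E \right)} = - E R$ ($J{\left(R,E \right)} = - R E = - E R$)
$\left(30766 + \sqrt{-10957 + 10448}\right) \left(\left(J{\left(-60,26 \right)} - -23389\right) + 3015\right) = \left(30766 + \sqrt{-10957 + 10448}\right) \left(\left(\left(-1\right) 26 \left(-60\right) - -23389\right) + 3015\right) = \left(30766 + \sqrt{-509}\right) \left(\left(1560 + 23389\right) + 3015\right) = \left(30766 + i \sqrt{509}\right) \left(24949 + 3015\right) = \left(30766 + i \sqrt{509}\right) 27964 = 860340424 + 27964 i \sqrt{509}$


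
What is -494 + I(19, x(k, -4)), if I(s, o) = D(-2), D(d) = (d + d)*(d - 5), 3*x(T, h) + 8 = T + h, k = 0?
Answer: -466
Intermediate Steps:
x(T, h) = -8/3 + T/3 + h/3 (x(T, h) = -8/3 + (T + h)/3 = -8/3 + (T/3 + h/3) = -8/3 + T/3 + h/3)
D(d) = 2*d*(-5 + d) (D(d) = (2*d)*(-5 + d) = 2*d*(-5 + d))
I(s, o) = 28 (I(s, o) = 2*(-2)*(-5 - 2) = 2*(-2)*(-7) = 28)
-494 + I(19, x(k, -4)) = -494 + 28 = -466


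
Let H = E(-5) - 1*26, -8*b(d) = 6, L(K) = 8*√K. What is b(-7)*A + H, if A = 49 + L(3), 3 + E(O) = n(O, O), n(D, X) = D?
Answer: -283/4 - 6*√3 ≈ -81.142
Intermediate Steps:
E(O) = -3 + O
b(d) = -¾ (b(d) = -⅛*6 = -¾)
A = 49 + 8*√3 ≈ 62.856
H = -34 (H = (-3 - 5) - 1*26 = -8 - 26 = -34)
b(-7)*A + H = -3*(49 + 8*√3)/4 - 34 = (-147/4 - 6*√3) - 34 = -283/4 - 6*√3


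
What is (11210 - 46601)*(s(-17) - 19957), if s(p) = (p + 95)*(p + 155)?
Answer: 325349463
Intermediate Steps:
s(p) = (95 + p)*(155 + p)
(11210 - 46601)*(s(-17) - 19957) = (11210 - 46601)*((14725 + (-17)² + 250*(-17)) - 19957) = -35391*((14725 + 289 - 4250) - 19957) = -35391*(10764 - 19957) = -35391*(-9193) = 325349463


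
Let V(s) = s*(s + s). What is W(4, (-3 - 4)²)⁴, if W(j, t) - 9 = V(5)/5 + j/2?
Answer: 194481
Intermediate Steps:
V(s) = 2*s² (V(s) = s*(2*s) = 2*s²)
W(j, t) = 19 + j/2 (W(j, t) = 9 + ((2*5²)/5 + j/2) = 9 + ((2*25)*(⅕) + j*(½)) = 9 + (50*(⅕) + j/2) = 9 + (10 + j/2) = 19 + j/2)
W(4, (-3 - 4)²)⁴ = (19 + (½)*4)⁴ = (19 + 2)⁴ = 21⁴ = 194481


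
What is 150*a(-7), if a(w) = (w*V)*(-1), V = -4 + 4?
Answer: 0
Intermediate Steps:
V = 0
a(w) = 0 (a(w) = (w*0)*(-1) = 0*(-1) = 0)
150*a(-7) = 150*0 = 0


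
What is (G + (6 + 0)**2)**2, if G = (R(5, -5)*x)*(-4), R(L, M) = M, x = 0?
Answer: 1296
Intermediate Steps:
G = 0 (G = -5*0*(-4) = 0*(-4) = 0)
(G + (6 + 0)**2)**2 = (0 + (6 + 0)**2)**2 = (0 + 6**2)**2 = (0 + 36)**2 = 36**2 = 1296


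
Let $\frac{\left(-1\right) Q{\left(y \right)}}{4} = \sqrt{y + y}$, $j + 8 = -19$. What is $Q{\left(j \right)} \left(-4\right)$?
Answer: $48 i \sqrt{6} \approx 117.58 i$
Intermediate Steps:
$j = -27$ ($j = -8 - 19 = -27$)
$Q{\left(y \right)} = - 4 \sqrt{2} \sqrt{y}$ ($Q{\left(y \right)} = - 4 \sqrt{y + y} = - 4 \sqrt{2 y} = - 4 \sqrt{2} \sqrt{y}$)
$Q{\left(j \right)} \left(-4\right) = - 4 \sqrt{2} \sqrt{-27} \left(-4\right) = - 4 \sqrt{2} \cdot 3 i \sqrt{3} \left(-4\right) = - 12 i \sqrt{6} \left(-4\right) = 48 i \sqrt{6}$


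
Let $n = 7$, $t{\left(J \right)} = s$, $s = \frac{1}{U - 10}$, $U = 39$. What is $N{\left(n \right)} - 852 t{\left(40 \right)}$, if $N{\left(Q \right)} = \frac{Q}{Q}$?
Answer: $- \frac{823}{29} \approx -28.379$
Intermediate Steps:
$s = \frac{1}{29}$ ($s = \frac{1}{39 - 10} = \frac{1}{29} \approx 0.034483$)
$t{\left(J \right)} = \frac{1}{29}$
$N{\left(Q \right)} = 1$
$N{\left(n \right)} - 852 t{\left(40 \right)} = 1 - \frac{852}{29} = - \frac{823}{29}$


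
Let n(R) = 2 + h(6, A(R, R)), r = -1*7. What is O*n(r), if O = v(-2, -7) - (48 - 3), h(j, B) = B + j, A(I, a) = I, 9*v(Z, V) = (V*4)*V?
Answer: -209/9 ≈ -23.222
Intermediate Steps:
v(Z, V) = 4*V**2/9 (v(Z, V) = ((V*4)*V)/9 = ((4*V)*V)/9 = (4*V**2)/9 = 4*V**2/9)
O = -209/9 (O = (4/9)*(-7)**2 - (48 - 3) = (4/9)*49 - 1*45 = 196/9 - 45 = -209/9 ≈ -23.222)
r = -7
n(R) = 8 + R (n(R) = 2 + (R + 6) = 2 + (6 + R) = 8 + R)
O*n(r) = -209*(8 - 7)/9 = -209/9*1 = -209/9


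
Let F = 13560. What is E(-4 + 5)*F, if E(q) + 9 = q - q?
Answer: -122040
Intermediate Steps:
E(q) = -9 (E(q) = -9 + (q - q) = -9 + 0 = -9)
E(-4 + 5)*F = -9*13560 = -122040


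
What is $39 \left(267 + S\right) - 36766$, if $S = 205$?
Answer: $-18358$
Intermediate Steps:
$39 \left(267 + S\right) - 36766 = 39 \left(267 + 205\right) - 36766 = 39 \cdot 472 - 36766 = 18408 - 36766 = -18358$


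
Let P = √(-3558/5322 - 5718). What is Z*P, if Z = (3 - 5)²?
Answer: 4*I*√4499271133/887 ≈ 302.49*I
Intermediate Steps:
Z = 4 (Z = (-2)² = 4)
P = I*√4499271133/887 (P = √(-3558*1/5322 - 5718) = √(-593/887 - 5718) = √(-5072459/887) = I*√4499271133/887 ≈ 75.622*I)
Z*P = 4*(I*√4499271133/887) = 4*I*√4499271133/887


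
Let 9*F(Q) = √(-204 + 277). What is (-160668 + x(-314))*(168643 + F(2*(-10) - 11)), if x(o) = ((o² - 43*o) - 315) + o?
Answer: -8297066957 - 49199*√73/9 ≈ -8.2971e+9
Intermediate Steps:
x(o) = -315 + o² - 42*o (x(o) = (-315 + o² - 43*o) + o = -315 + o² - 42*o)
F(Q) = √73/9 (F(Q) = √(-204 + 277)/9 = √73/9)
(-160668 + x(-314))*(168643 + F(2*(-10) - 11)) = (-160668 + (-315 + (-314)² - 42*(-314)))*(168643 + √73/9) = (-160668 + (-315 + 98596 + 13188))*(168643 + √73/9) = (-160668 + 111469)*(168643 + √73/9) = -49199*(168643 + √73/9) = -8297066957 - 49199*√73/9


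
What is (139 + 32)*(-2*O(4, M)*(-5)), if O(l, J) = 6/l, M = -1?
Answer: 2565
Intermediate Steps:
(139 + 32)*(-2*O(4, M)*(-5)) = (139 + 32)*(-12/4*(-5)) = 171*(-12/4*(-5)) = 171*(-2*3/2*(-5)) = 171*(-3*(-5)) = 171*15 = 2565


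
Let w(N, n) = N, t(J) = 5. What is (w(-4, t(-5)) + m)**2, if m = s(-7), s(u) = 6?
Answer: 4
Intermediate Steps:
m = 6
(w(-4, t(-5)) + m)**2 = (-4 + 6)**2 = 2**2 = 4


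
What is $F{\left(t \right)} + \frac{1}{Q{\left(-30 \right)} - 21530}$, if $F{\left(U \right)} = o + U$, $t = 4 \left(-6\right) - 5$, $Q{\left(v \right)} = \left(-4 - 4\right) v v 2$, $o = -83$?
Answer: $- \frac{4024161}{35930} \approx -112.0$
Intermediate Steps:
$Q{\left(v \right)} = - 16 v^{2}$ ($Q{\left(v \right)} = - 8 v v 2 = - 8 v^{2} \cdot 2 = - 16 v^{2}$)
$t = -29$ ($t = -24 - 5 = -29$)
$F{\left(U \right)} = -83 + U$
$F{\left(t \right)} + \frac{1}{Q{\left(-30 \right)} - 21530} = \left(-83 - 29\right) + \frac{1}{- 16 \left(-30\right)^{2} - 21530} = -112 + \frac{1}{\left(-16\right) 900 - 21530} = -112 + \frac{1}{-14400 - 21530} = -112 + \frac{1}{-35930} = -112 - \frac{1}{35930} = - \frac{4024161}{35930}$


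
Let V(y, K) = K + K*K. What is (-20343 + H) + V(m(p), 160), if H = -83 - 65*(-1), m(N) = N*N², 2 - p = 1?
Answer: 5399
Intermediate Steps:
p = 1 (p = 2 - 1*1 = 2 - 1 = 1)
m(N) = N³
V(y, K) = K + K²
H = -18 (H = -83 + 65 = -18)
(-20343 + H) + V(m(p), 160) = (-20343 - 18) + 160*(1 + 160) = -20361 + 160*161 = -20361 + 25760 = 5399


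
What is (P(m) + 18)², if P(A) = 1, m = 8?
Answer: 361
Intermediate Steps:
(P(m) + 18)² = (1 + 18)² = 19² = 361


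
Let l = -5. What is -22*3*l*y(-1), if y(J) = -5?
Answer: -1650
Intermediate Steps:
-22*3*l*y(-1) = -22*3*(-5)*(-5) = -(-330)*(-5) = -22*75 = -1650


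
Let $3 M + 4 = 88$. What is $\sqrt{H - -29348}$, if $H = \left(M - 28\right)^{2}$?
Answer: $2 \sqrt{7337} \approx 171.31$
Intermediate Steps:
$M = 28$ ($M = - \frac{4}{3} + \frac{1}{3} \cdot 88 = - \frac{4}{3} + \frac{88}{3} = 28$)
$H = 0$ ($H = \left(28 - 28\right)^{2} = 0^{2} = 0$)
$\sqrt{H - -29348} = \sqrt{0 - -29348} = \sqrt{0 + 29348} = \sqrt{29348} = 2 \sqrt{7337}$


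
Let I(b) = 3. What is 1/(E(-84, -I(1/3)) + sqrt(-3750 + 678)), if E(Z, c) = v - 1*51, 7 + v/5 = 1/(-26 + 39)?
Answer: -4823/585979 - 5408*I*sqrt(3)/1757937 ≈ -0.0082307 - 0.0053284*I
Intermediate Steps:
v = -450/13 (v = -35 + 5/(-26 + 39) = -35 + 5/13 = -450/13 ≈ -34.615)
E(Z, c) = -1113/13 (E(Z, c) = -450/13 - 1*51 = -450/13 - 51 = -1113/13)
1/(E(-84, -I(1/3)) + sqrt(-3750 + 678)) = 1/(-1113/13 + sqrt(-3750 + 678)) = 1/(-1113/13 + sqrt(-3072)) = 1/(-1113/13 + 32*I*sqrt(3))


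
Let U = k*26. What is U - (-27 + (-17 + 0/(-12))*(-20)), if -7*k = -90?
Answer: 149/7 ≈ 21.286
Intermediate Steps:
k = 90/7 (k = -⅐*(-90) = 90/7 ≈ 12.857)
U = 2340/7 (U = (90/7)*26 = 2340/7 ≈ 334.29)
U - (-27 + (-17 + 0/(-12))*(-20)) = 2340/7 - (-27 + (-17 + 0/(-12))*(-20)) = 2340/7 - (-27 + (-17 + 0*(-1/12))*(-20)) = 2340/7 - (-27 + (-17 + 0)*(-20)) = 2340/7 - (-27 - 17*(-20)) = 2340/7 - (-27 + 340) = 2340/7 - 1*313 = 2340/7 - 313 = 149/7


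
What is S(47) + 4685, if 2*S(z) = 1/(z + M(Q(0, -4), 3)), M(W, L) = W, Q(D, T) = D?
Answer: 440391/94 ≈ 4685.0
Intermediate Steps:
S(z) = 1/(2*z) (S(z) = 1/(2*(z + 0)) = 1/(2*z))
S(47) + 4685 = (1/2)/47 + 4685 = (1/2)*(1/47) + 4685 = 1/94 + 4685 = 440391/94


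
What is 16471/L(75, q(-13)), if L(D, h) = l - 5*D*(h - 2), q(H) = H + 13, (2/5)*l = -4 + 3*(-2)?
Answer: 16471/725 ≈ 22.719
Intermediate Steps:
l = -25 (l = 5*(-4 + 3*(-2))/2 = 5*(-4 - 6)/2 = (5/2)*(-10) = -25)
q(H) = 13 + H
L(D, h) = -25 - 5*D*(-2 + h) (L(D, h) = -25 - 5*D*(h - 2) = -25 - 5*D*(-2 + h))
16471/L(75, q(-13)) = 16471/(-25 + 10*75 - 5*75*(13 - 13)) = 16471/(-25 + 750 - 5*75*0) = 16471/(-25 + 750 + 0) = 16471/725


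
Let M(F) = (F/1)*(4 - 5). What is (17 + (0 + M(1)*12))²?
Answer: 25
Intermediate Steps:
M(F) = -F (M(F) = (F*1)*(-1) = F*(-1) = -F)
(17 + (0 + M(1)*12))² = (17 + (0 - 1*1*12))² = (17 + (0 - 1*12))² = (17 + (0 - 12))² = (17 - 12)² = 5² = 25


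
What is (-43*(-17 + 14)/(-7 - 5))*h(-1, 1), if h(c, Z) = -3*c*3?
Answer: -387/4 ≈ -96.750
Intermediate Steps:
h(c, Z) = -9*c
(-43*(-17 + 14)/(-7 - 5))*h(-1, 1) = (-43*(-17 + 14)/(-7 - 5))*(-9*(-1)) = -(-129)/(-12)*9 = -(-129)*(-1)/12*9 = -43*¼*9 = -43/4*9 = -387/4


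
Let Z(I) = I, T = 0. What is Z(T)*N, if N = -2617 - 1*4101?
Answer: 0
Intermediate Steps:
N = -6718 (N = -2617 - 4101 = -6718)
Z(T)*N = 0*(-6718) = 0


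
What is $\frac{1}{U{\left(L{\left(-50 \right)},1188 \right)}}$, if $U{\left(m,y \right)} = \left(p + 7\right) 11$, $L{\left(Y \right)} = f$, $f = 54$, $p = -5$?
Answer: $\frac{1}{22} \approx 0.045455$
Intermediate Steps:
$L{\left(Y \right)} = 54$
$U{\left(m,y \right)} = 22$ ($U{\left(m,y \right)} = \left(-5 + 7\right) 11 = 2 \cdot 11 = 22$)
$\frac{1}{U{\left(L{\left(-50 \right)},1188 \right)}} = \frac{1}{22}$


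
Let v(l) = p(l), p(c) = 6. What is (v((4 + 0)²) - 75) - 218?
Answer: -287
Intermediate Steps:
v(l) = 6
(v((4 + 0)²) - 75) - 218 = (6 - 75) - 218 = -69 - 218 = -287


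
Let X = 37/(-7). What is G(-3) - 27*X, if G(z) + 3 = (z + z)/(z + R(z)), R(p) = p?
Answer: 985/7 ≈ 140.71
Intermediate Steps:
X = -37/7 (X = 37*(-1/7) = -37/7 ≈ -5.2857)
G(z) = -2 (G(z) = -3 + (z + z)/(z + z) = -3 + (2*z)/((2*z)) = -3 + (2*z)*(1/(2*z)) = -3 + 1 = -2)
G(-3) - 27*X = -2 - 27*(-37/7) = -2 + 999/7 = 985/7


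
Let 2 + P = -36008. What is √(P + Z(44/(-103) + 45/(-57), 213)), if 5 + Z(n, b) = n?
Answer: 2*I*√34484167838/1957 ≈ 189.78*I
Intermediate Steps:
Z(n, b) = -5 + n
P = -36010 (P = -2 - 36008 = -36010)
√(P + Z(44/(-103) + 45/(-57), 213)) = √(-36010 + (-5 + (44/(-103) + 45/(-57)))) = √(-36010 + (-5 + (44*(-1/103) + 45*(-1/57)))) = √(-36010 + (-5 + (-44/103 - 15/19))) = √(-36010 + (-5 - 2381/1957)) = √(-36010 - 12166/1957) = √(-70483736/1957) = 2*I*√34484167838/1957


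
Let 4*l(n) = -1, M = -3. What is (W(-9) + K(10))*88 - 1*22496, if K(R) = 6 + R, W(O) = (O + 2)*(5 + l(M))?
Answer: -24014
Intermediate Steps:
l(n) = -¼ (l(n) = (¼)*(-1) = -¼)
W(O) = 19/2 + 19*O/4 (W(O) = (O + 2)*(5 - ¼) = (2 + O)*(19/4) = 19/2 + 19*O/4)
(W(-9) + K(10))*88 - 1*22496 = ((19/2 + (19/4)*(-9)) + (6 + 10))*88 - 1*22496 = ((19/2 - 171/4) + 16)*88 - 22496 = (-133/4 + 16)*88 - 22496 = -69/4*88 - 22496 = -1518 - 22496 = -24014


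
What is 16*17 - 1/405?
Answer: 110159/405 ≈ 272.00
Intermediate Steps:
16*17 - 1/405 = 272 - 1*1/405 = 272 - 1/405 = 110159/405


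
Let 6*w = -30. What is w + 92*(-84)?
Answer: -7733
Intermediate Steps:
w = -5 (w = (⅙)*(-30) = -5)
w + 92*(-84) = -5 + 92*(-84) = -5 - 7728 = -7733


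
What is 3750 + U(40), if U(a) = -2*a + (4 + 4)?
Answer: 3678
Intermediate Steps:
U(a) = 8 - 2*a (U(a) = -2*a + 8 = 8 - 2*a)
3750 + U(40) = 3750 + (8 - 2*40) = 3750 + (8 - 80) = 3750 - 72 = 3678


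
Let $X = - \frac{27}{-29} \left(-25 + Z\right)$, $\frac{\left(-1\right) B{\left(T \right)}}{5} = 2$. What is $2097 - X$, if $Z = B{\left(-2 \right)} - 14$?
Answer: $\frac{62136}{29} \approx 2142.6$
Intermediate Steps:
$B{\left(T \right)} = -10$ ($B{\left(T \right)} = \left(-5\right) 2 = -10$)
$Z = -24$ ($Z = -10 - 14 = -24$)
$X = - \frac{1323}{29}$ ($X = - \frac{27}{-29} \left(-25 - 24\right) = \left(-27\right) \left(- \frac{1}{29}\right) \left(-49\right) = \frac{27}{29} \left(-49\right) = - \frac{1323}{29} \approx -45.621$)
$2097 - X = 2097 - - \frac{1323}{29} = 2097 + \frac{1323}{29} = \frac{62136}{29}$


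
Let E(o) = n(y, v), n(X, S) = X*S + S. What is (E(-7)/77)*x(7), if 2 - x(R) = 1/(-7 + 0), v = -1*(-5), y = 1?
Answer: 150/539 ≈ 0.27829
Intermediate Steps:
v = 5
n(X, S) = S + S*X (n(X, S) = S*X + S = S + S*X)
x(R) = 15/7 (x(R) = 2 - 1/(-7 + 0) = 2 - 1/(-7) = 2 - 1*(-⅐) = 2 + ⅐ = 15/7)
E(o) = 10 (E(o) = 5*(1 + 1) = 5*2 = 10)
(E(-7)/77)*x(7) = (10/77)*(15/7) = 150/539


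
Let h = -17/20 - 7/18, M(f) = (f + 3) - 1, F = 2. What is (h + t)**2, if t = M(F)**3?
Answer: 127622209/32400 ≈ 3939.0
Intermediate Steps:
M(f) = 2 + f (M(f) = (3 + f) - 1 = 2 + f)
h = -223/180 (h = -17*1/20 - 7*1/18 = -17/20 - 7/18 = -223/180 ≈ -1.2389)
t = 64 (t = (2 + 2)**3 = 4**3 = 64)
(h + t)**2 = (-223/180 + 64)**2 = (11297/180)**2 = 127622209/32400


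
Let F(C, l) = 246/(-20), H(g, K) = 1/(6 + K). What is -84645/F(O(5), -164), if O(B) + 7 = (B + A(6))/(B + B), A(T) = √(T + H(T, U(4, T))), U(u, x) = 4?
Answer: 282150/41 ≈ 6881.7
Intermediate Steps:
A(T) = √(⅒ + T) (A(T) = √(T + 1/(6 + 4)) = √(T + 1/10) = √(T + ⅒) = √(⅒ + T))
O(B) = -7 + (B + √610/10)/(2*B) (O(B) = -7 + (B + √(10 + 100*6)/10)/(B + B) = -7 + (B + √(10 + 600)/10)/((2*B)) = -7 + (B + √610/10)*(1/(2*B)) = -7 + (B + √610/10)/(2*B))
F(C, l) = -123/10 (F(C, l) = 246*(-1/20) = -123/10)
-84645/F(O(5), -164) = -84645/(-123/10) = -84645*(-10/123) = 282150/41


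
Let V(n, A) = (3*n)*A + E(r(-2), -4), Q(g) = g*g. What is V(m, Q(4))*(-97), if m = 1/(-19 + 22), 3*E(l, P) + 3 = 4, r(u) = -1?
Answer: -4753/3 ≈ -1584.3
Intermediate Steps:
E(l, P) = ⅓ (E(l, P) = -1 + (⅓)*4 = -1 + 4/3 = ⅓)
Q(g) = g²
m = ⅓ (m = 1/3 = ⅓ ≈ 0.33333)
V(n, A) = ⅓ + 3*A*n (V(n, A) = (3*n)*A + ⅓ = 3*A*n + ⅓ = ⅓ + 3*A*n)
V(m, Q(4))*(-97) = (⅓ + 3*4²*(⅓))*(-97) = (⅓ + 3*16*(⅓))*(-97) = (⅓ + 16)*(-97) = (49/3)*(-97) = -4753/3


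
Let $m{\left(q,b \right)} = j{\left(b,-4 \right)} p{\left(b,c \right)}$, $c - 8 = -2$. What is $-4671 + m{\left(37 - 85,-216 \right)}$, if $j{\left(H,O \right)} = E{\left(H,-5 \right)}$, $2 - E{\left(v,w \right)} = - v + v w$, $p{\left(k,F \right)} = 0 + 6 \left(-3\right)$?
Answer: $18621$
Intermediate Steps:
$c = 6$ ($c = 8 - 2 = 6$)
$p{\left(k,F \right)} = -18$ ($p{\left(k,F \right)} = 0 - 18 = -18$)
$E{\left(v,w \right)} = 2 + v - v w$ ($E{\left(v,w \right)} = 2 - \left(- v + v w\right) = 2 + v - v w$)
$j{\left(H,O \right)} = 2 + 6 H$ ($j{\left(H,O \right)} = 2 + H - H \left(-5\right) = 2 + H + 5 H = 2 + 6 H$)
$m{\left(q,b \right)} = -36 - 108 b$ ($m{\left(q,b \right)} = \left(2 + 6 b\right) \left(-18\right) = -36 - 108 b$)
$-4671 + m{\left(37 - 85,-216 \right)} = -4671 - -23292 = -4671 + \left(-36 + 23328\right) = -4671 + 23292 = 18621$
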